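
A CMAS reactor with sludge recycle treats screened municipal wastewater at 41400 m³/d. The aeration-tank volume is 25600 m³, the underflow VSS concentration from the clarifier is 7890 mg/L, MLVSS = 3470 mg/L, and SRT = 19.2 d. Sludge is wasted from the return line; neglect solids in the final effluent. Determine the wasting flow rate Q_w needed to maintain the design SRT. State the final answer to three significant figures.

θ_c = V·X/(Q_w·X_r) when wasting from the recycle, so Q_w = V·X/(θ_c·X_r) = 25600 × 3470 / (19.2 × 7890) = 586.4 m³/d.

Q_w ≈ 586 m³/d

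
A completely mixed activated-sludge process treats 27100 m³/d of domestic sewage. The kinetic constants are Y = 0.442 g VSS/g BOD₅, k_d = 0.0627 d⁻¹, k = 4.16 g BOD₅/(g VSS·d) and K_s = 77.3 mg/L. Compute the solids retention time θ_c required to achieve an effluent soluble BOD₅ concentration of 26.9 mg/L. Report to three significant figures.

At the target effluent, Y k S/(K_s+S) = 0.442×4.16×26.9/104.2 = 0.4747 d⁻¹.
θ_c = 1/(μ − k_d) = 1/(0.4747 − 0.0627) = 1/0.4120 = 2.427 d.

θ_c ≈ 2.43 d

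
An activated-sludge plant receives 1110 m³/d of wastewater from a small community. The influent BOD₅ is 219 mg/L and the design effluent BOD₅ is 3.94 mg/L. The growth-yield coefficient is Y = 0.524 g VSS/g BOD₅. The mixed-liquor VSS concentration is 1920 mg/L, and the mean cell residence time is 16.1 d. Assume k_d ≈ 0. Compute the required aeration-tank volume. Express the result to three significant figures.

V ≈ 1050 m³

Biomass mass balance (decay neglected): V·X = Y·Q·(S₀ − S)·θ_c, so V = 0.524 × 1110 × (219 − 3.94) × 16.1 / 1920 = 1049 m³.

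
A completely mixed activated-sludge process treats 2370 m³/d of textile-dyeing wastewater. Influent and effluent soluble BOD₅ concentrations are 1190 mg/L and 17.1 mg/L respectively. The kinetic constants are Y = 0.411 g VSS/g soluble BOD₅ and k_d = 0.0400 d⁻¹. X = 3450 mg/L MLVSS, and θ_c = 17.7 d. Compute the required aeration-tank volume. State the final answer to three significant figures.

From the SRT design equation V = Y Q (S₀−S) θ_c / [X (1 + k_d θ_c)] = 0.411 × 2370 × (1190 − 17.1) × 17.7 / [3450 × (1 + 0.0400 × 17.7)] = 2.02×10^7 / 5893 = 3432 m³.

V ≈ 3430 m³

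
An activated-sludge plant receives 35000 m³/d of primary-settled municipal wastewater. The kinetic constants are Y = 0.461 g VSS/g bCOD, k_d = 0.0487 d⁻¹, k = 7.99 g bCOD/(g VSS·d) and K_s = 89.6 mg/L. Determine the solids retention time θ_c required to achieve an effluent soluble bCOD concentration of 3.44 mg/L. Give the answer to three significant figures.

θ_c ≈ 11.4 d

At the target effluent, Y k S/(K_s+S) = 0.461×7.99×3.44/93.04 = 0.1362 d⁻¹.
1/θ_c = 0.1362 − 0.0487 = 0.08749 d⁻¹, so θ_c = 11.43 d.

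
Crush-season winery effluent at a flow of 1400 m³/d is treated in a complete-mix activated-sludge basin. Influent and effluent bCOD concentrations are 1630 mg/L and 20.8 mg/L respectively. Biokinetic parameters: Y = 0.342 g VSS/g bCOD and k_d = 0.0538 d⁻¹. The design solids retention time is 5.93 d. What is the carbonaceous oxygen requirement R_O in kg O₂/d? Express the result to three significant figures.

Observed yield with endogenous decay: Y_obs = Y / (1 + k_d·θ_c) = 0.342 / (1 + 0.0538 × 5.93) = 0.342 / 1.319 = 0.2593 g VSS/g bCOD.
Q·(S₀ − S) = 1400 × (1630 − 20.8) × 10⁻³ = 2253 kg/d removed.
Biomass synthesised: P_X = Y_obs × 2253 = 584.1 kg VSS/d.
R_O = Q·(S₀ − S) − 1.42·P_X = 2253 − 1.42 × 584.1 = 1423 kg O₂/d.

R_O ≈ 1420 kg O₂/d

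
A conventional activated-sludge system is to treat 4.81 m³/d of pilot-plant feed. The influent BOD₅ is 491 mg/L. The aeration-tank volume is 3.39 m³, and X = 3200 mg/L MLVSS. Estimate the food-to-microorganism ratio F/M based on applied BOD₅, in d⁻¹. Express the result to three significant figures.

F/M ≈ 0.218 d⁻¹

F/M = applied load / biomass = Q·S₀/(V·X) = 4.81 × 491 / (3.390 × 3200) = 0.2177 d⁻¹.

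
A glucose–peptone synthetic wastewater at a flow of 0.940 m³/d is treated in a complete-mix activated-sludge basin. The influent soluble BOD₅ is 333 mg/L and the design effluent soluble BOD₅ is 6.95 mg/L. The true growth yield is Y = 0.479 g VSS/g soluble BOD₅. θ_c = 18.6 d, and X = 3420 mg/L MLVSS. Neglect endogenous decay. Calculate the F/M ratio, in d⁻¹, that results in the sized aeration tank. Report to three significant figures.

Biomass mass balance (decay neglected): V·X = Y·Q·(S₀ − S)·θ_c, so V = 0.479 × 0.940 × (333 − 6.95) × 18.6 / 3420 = 0.7984 m³.
Food-to-microorganism ratio F/M = Q S₀ / (V X) = 0.940 × 333 / (0.7984 × 3420) = 0.1146 d⁻¹.

F/M ≈ 0.115 d⁻¹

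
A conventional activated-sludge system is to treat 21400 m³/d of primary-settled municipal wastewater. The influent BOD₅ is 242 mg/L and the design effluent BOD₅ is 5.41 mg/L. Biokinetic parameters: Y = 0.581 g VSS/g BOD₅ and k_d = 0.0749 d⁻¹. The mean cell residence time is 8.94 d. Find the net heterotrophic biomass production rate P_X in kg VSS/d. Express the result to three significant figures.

P_X ≈ 1760 kg VSS/d

Observed yield with endogenous decay: Y_obs = Y / (1 + k_d·θ_c) = 0.581 / (1 + 0.0749 × 8.94) = 0.581 / 1.670 = 0.3480 g VSS/g BOD₅.
Mass of BOD₅ removed per day: Q(S₀ − S) = 21400 × 236.6 g/m³ = 5063 kg/d.
Net biomass production P_X = Y_obs × Q·(S₀ − S) = 0.3480 × 5063 = 1762 kg VSS/d.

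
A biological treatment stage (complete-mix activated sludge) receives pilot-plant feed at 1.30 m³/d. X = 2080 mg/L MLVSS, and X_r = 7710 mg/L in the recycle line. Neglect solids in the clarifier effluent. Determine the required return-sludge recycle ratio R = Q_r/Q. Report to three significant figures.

Mass balance around the secondary clarifier (neglecting effluent solids): R = X / (X_r − X) = 2080 / (7710 − 2080) = 0.3694.

R ≈ 0.369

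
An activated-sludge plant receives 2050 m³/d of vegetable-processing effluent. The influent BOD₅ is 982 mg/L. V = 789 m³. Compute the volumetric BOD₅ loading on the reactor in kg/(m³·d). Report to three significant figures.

L_v ≈ 2.55 kg BOD₅/(m³·d)

Volumetric loading L_v = Q·S₀ / V = 2050 × 982 g/m³ / 789.0 m³ = 2551 g/(m³·d) = 2.551 kg BOD₅/(m³·d).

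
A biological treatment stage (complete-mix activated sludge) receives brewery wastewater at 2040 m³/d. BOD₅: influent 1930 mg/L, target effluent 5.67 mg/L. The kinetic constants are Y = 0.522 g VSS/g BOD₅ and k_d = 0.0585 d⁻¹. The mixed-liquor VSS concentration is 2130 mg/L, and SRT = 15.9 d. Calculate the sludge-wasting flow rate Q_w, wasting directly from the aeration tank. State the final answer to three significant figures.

Q_w ≈ 498 m³/d

Rearranging the biomass balance for a CMAS with decay, V = Y·Q·ΔS·θ_c / [X·(1+k_d θ_c)] = 0.522 × 2040 × (1930 − 5.67) × 15.9 / [2130 × (1 + 0.0585 × 15.9)] = 3.26×10^7 / 4111 = 7925 m³.
Wasting from the aeration tank: Q_w = V / θ_c = 7925 / 15.9 = 498.4 m³/d.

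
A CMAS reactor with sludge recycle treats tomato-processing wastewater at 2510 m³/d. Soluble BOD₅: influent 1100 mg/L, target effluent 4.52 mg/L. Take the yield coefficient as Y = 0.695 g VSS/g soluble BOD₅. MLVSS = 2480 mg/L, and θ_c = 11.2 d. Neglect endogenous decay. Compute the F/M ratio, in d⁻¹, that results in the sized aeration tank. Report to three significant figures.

Biomass mass balance (decay neglected): V·X = Y·Q·(S₀ − S)·θ_c, so V = 0.695 × 2510 × (1100 − 4.52) × 11.2 / 2480 = 8630 m³.
F/M = Q·S₀ / (V·X) = 2510 × 1100 / (8630 × 2480) = 0.1290 g soluble BOD₅·(g VSS·d)⁻¹.

F/M ≈ 0.129 d⁻¹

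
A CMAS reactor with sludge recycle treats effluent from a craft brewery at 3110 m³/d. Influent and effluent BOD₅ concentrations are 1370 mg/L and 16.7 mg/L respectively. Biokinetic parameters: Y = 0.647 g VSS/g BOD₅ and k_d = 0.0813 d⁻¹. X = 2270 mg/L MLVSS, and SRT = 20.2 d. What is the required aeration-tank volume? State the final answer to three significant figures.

From the SRT design equation V = Y Q (S₀−S) θ_c / [X (1 + k_d θ_c)] = 0.647 × 3110 × (1370 − 16.7) × 20.2 / [2270 × (1 + 0.0813 × 20.2)] = 5.5×10^7 / 5998 = 9171 m³.

V ≈ 9170 m³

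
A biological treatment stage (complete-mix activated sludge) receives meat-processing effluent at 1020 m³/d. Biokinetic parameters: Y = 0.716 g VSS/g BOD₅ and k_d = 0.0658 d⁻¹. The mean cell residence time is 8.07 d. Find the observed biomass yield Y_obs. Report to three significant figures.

Y_obs ≈ 0.468 g VSS/g BOD₅

The observed yield is Y_obs = Y/(1 + k_d·θ_c) = 0.716 / (1 + 0.0658 × 8.07) = 0.716 / 1.531 = 0.4677 g VSS per g BOD₅ removed.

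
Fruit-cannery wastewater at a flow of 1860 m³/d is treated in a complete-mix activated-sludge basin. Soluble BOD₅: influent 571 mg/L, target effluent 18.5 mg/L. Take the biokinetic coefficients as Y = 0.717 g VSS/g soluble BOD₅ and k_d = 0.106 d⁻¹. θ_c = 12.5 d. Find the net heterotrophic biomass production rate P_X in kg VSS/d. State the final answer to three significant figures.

Observed yield with endogenous decay: Y_obs = Y / (1 + k_d·θ_c) = 0.717 / (1 + 0.106 × 12.5) = 0.717 / 2.325 = 0.3084 g VSS/g soluble BOD₅.
Q·(S₀ − S) = 1860 × (571 − 18.5) × 10⁻³ = 1028 kg/d removed.
P_X = Y_obs · Q(S₀ − S) = 0.3084 × 1028 = 316.9 kg VSS/d.

P_X ≈ 317 kg VSS/d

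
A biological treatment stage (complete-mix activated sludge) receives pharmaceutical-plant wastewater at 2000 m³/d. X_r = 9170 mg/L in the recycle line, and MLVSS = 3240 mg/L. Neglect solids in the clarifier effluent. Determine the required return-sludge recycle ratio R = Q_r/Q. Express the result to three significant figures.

R ≈ 0.546

R = Q_r/Q = X/(X_r − X) = 3240 / (9170 − 3240) = 0.5464.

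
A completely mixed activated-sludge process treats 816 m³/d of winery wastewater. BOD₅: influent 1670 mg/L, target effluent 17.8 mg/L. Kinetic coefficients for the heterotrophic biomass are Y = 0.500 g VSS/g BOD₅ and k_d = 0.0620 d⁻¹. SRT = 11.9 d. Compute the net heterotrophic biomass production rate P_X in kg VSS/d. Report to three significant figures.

P_X ≈ 388 kg VSS/d

Y_obs = Y / (1 + k_d θ_c) = 0.500 / (1 + 0.0620 × 11.9) = 0.500 / 1.738 = 0.2877.
Substrate removed = Q·(S₀ − S) = 816 m³/d × (1670 − 17.8) g/m³ = 1.35×10^6 g/d = 1348 kg/d.
So the net sludge growth is P_X = 0.2877 × 1348 = 387.9 kg VSS/d.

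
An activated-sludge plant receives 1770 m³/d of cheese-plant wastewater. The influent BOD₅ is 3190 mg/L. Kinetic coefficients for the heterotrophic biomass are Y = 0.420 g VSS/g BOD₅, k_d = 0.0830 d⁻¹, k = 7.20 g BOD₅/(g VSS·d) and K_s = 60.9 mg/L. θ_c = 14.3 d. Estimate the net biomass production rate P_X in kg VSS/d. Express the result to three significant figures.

Effluent substrate depends only on kinetics and SRT: S = K_s(1 + k_d θ_c) / [θ_c(Yk − k_d) − 1] = 60.9 × (1 + 0.0830 × 14.3) / [14.3 × (0.420 × 7.20 − 0.0830) − 1] = 133.2 / 41.06 = 3.244 mg/L.
The observed yield is Y_obs = Y/(1 + k_d·θ_c) = 0.420 / (1 + 0.0830 × 14.3) = 0.420 / 2.187 = 0.1921 g VSS per g BOD₅ removed.
Substrate removed = Q·(S₀ − S) = 1770 m³/d × (3190 − 3.24) g/m³ = 5.64×10^6 g/d = 5641 kg/d.
So the net sludge growth is P_X = 0.1921 × 5641 = 1083 kg VSS/d.

P_X ≈ 1080 kg VSS/d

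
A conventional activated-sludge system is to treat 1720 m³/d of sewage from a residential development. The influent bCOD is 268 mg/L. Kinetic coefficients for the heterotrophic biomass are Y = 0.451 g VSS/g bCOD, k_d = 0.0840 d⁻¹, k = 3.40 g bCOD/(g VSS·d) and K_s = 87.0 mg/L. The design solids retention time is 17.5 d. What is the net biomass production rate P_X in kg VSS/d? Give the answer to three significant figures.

P_X ≈ 81.4 kg VSS/d

From the Monod/SRT balance for a CMAS, S = K_s·(1+k_d θ_c)/[θ_c·(Y k − k_d) − 1] = 87.0 × (1 + 0.0840 × 17.5) / [17.5 × (0.451 × 3.40 − 0.0840) − 1] = 214.9 / 24.36 = 8.820 mg/L.
The observed yield is Y_obs = Y/(1 + k_d·θ_c) = 0.451 / (1 + 0.0840 × 17.5) = 0.451 / 2.470 = 0.1826 g VSS per g bCOD removed.
Mass of bCOD removed per day: Q(S₀ − S) = 1720 × 259.2 g/m³ = 445.8 kg/d.
Net biomass production P_X = Y_obs × Q·(S₀ − S) = 0.1826 × 445.8 = 81.40 kg VSS/d.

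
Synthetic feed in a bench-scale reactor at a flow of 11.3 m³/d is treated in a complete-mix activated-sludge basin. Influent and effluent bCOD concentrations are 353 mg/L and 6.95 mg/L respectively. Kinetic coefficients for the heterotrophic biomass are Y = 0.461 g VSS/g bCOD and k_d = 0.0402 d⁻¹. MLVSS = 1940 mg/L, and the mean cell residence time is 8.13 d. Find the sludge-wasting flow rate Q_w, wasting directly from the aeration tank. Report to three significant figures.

Rearranging the biomass balance for a CMAS with decay, V = Y·Q·ΔS·θ_c / [X·(1+k_d θ_c)] = 0.461 × 11.3 × (353 − 6.95) × 8.13 / [1940 × (1 + 0.0402 × 8.13)] = 1.47×10^4 / 2574 = 5.694 m³.
For wasting at MLVSS concentration, Q_w = V/θ_c = 5.694/8.13 = 0.7003 m³/d.

Q_w ≈ 0.700 m³/d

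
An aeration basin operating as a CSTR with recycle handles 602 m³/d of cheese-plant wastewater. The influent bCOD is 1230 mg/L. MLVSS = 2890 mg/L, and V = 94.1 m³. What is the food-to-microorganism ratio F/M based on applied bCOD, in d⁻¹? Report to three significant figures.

F/M ≈ 2.72 d⁻¹

Food-to-microorganism ratio F/M = Q S₀ / (V X) = 602 × 1230 / (94.10 × 2890) = 2.723 d⁻¹.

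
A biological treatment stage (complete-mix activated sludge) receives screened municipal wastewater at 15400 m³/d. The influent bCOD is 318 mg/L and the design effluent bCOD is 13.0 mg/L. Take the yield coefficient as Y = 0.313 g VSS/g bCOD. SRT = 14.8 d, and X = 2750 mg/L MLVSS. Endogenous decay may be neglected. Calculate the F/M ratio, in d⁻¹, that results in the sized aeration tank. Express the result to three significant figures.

F/M ≈ 0.225 d⁻¹

With k_d = 0 the design equation reduces to V = Y Q (S₀−S) θ_c / X = 0.313 × 15400 × (318 − 13.0) × 14.8 / 2750 = 7912 m³.
Food-to-microorganism ratio F/M = Q S₀ / (V X) = 15400 × 318 / (7912 × 2750) = 0.2251 d⁻¹.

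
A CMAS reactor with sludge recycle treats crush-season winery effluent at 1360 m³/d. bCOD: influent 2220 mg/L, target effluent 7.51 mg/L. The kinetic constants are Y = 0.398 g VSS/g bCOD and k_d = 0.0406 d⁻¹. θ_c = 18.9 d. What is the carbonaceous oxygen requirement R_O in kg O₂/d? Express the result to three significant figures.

Y_obs = Y / (1 + k_d θ_c) = 0.398 / (1 + 0.0406 × 18.9) = 0.398 / 1.767 = 0.2252.
Substrate removed = Q·(S₀ − S) = 1360 m³/d × (2220 − 7.51) g/m³ = 3.01×10^6 g/d = 3009 kg/d.
P_X = Y_obs·Q·(S₀ − S) = 0.2252 × 3009 = 677.6 kg VSS/d.
R_O = Q·(S₀ − S) − 1.42·P_X = 3009 − 1.42 × 677.6 = 2047 kg O₂/d.

R_O ≈ 2050 kg O₂/d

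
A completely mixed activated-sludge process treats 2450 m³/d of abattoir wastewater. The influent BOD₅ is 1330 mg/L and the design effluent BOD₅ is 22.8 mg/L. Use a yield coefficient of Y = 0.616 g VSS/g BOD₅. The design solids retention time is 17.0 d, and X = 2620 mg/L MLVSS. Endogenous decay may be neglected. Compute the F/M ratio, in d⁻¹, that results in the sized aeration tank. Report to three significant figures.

With k_d = 0 the design equation reduces to V = Y Q (S₀−S) θ_c / X = 0.616 × 2450 × (1330 − 22.8) × 17.0 / 2620 = 12801 m³.
Food-to-microorganism ratio F/M = Q S₀ / (V X) = 2450 × 1330 / (12801 × 2620) = 0.09716 d⁻¹.

F/M ≈ 0.0972 d⁻¹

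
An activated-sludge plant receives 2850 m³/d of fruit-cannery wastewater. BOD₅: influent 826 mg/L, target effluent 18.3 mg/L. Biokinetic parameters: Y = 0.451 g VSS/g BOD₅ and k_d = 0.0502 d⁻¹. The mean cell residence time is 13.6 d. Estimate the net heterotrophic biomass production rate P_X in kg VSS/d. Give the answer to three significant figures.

Correct the yield for decay: Y_obs = Y/(1 + k_d θ_c) = 0.451 / (1 + 0.0502 × 13.6) = 0.451 / 1.683 = 0.2680.
Mass of BOD₅ removed per day: Q(S₀ − S) = 2850 × 807.7 g/m³ = 2302 kg/d.
Net biomass production P_X = Y_obs × Q·(S₀ − S) = 0.2680 × 2302 = 617.0 kg VSS/d.

P_X ≈ 617 kg VSS/d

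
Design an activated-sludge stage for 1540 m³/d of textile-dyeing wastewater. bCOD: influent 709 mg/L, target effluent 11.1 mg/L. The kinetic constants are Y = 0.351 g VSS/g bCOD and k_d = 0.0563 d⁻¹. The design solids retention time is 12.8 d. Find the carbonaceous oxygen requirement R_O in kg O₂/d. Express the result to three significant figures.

R_O ≈ 763 kg O₂/d

The observed yield is Y_obs = Y/(1 + k_d·θ_c) = 0.351 / (1 + 0.0563 × 12.8) = 0.351 / 1.721 = 0.2040 g VSS per g bCOD removed.
Mass of bCOD removed per day: Q(S₀ − S) = 1540 × 697.9 g/m³ = 1075 kg/d.
Biomass synthesised: P_X = Y_obs × 1075 = 219.2 kg VSS/d.
R_O = Q·(S₀ − S) − 1.42·P_X = 1075 − 1.42 × 219.2 = 763.4 kg O₂/d.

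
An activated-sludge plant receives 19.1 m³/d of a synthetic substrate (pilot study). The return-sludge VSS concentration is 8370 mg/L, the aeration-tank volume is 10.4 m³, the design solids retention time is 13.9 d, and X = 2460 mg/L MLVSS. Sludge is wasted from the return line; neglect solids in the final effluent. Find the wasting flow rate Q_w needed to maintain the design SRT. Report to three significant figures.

Q_w ≈ 0.220 m³/d

θ_c = V·X/(Q_w·X_r) when wasting from the recycle, so Q_w = V·X/(θ_c·X_r) = 10.40 × 2460 / (13.9 × 8370) = 0.2199 m³/d.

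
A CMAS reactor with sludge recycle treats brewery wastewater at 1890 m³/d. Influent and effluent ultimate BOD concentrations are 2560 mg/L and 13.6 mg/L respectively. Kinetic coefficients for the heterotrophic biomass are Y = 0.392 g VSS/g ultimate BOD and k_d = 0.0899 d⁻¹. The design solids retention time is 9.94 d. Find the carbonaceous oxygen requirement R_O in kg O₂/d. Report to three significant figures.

Y_obs = Y / (1 + k_d θ_c) = 0.392 / (1 + 0.0899 × 9.94) = 0.392 / 1.894 = 0.2070.
Mass of ultimate BOD removed per day: Q(S₀ − S) = 1890 × 2546 g/m³ = 4813 kg/d.
P_X = Y_obs·Q·(S₀ − S) = 0.2070 × 4813 = 996.3 kg VSS/d.
Carbonaceous O₂ demand = substrate oxidised − cell-mass equivalent = 4813 − 1.42 × 996.3 = 3398 kg O₂/d.

R_O ≈ 3400 kg O₂/d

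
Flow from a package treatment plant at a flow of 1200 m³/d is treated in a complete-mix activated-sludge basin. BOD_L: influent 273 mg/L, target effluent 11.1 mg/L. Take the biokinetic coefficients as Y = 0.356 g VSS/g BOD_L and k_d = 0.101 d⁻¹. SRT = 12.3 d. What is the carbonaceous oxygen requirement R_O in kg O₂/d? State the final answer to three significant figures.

R_O ≈ 243 kg O₂/d

Y_obs = Y / (1 + k_d θ_c) = 0.356 / (1 + 0.101 × 12.3) = 0.356 / 2.242 = 0.1588.
Q·(S₀ − S) = 1200 × (273 − 11.1) × 10⁻³ = 314.3 kg/d removed.
P_X = Y_obs·Q·(S₀ − S) = 0.1588 × 314.3 = 49.90 kg VSS/d.
Carbonaceous O₂ demand = substrate oxidised − cell-mass equivalent = 314.3 − 1.42 × 49.90 = 243.4 kg O₂/d.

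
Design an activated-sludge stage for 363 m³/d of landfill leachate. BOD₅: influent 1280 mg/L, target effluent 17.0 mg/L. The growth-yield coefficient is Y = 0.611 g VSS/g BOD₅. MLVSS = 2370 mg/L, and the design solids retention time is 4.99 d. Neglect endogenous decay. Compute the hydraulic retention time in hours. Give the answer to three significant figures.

τ ≈ 39.0 h

With k_d = 0 the design equation reduces to V = Y Q (S₀−S) θ_c / X = 0.611 × 363 × (1280 − 17.0) × 4.99 / 2370 = 589.8 m³.
Hydraulic retention time τ = V/Q = 589.8 / 363 = 1.625 d = 38.99 h.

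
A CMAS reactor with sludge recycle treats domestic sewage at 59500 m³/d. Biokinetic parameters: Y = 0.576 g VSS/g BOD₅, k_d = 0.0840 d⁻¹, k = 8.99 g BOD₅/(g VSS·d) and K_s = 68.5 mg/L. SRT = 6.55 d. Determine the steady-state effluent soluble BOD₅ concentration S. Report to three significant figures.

From the Monod/SRT balance for a CMAS, S = K_s·(1+k_d θ_c)/[θ_c·(Y k − k_d) − 1] = 68.5 × (1 + 0.0840 × 6.55) / [6.55 × (0.576 × 8.99 − 0.0840) − 1] = 106.2 / 32.37 = 3.281 mg/L.

S ≈ 3.28 mg/L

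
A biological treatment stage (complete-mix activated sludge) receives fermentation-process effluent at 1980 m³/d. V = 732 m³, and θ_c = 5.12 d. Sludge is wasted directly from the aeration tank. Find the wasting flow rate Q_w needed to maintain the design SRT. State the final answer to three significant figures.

With mixed-liquor wasting, θ_c = V/Q_w, so Q_w = V/θ_c = 732.0/5.12 = 143.0 m³/d.

Q_w ≈ 143 m³/d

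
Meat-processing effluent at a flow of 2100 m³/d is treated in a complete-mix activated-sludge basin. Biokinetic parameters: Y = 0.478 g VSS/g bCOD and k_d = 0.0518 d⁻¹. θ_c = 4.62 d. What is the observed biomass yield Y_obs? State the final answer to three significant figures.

Y_obs = Y / (1 + k_d θ_c) = 0.478 / (1 + 0.0518 × 4.62) = 0.478 / 1.239 = 0.3857.

Y_obs ≈ 0.386 g VSS/g bCOD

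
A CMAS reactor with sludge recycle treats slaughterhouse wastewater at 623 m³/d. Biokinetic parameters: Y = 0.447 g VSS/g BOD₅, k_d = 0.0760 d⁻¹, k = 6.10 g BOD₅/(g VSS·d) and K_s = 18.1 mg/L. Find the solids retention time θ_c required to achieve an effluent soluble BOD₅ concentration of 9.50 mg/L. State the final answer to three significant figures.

Specific growth rate at S = 9.50 mg/L: μ = YkS/(K_s+S) = 0.447·6.10·9.50/(18.1+9.50) = 0.9385 d⁻¹.
1/θ_c = 0.9385 − 0.0760 = 0.8625 d⁻¹, so θ_c = 1.159 d.

θ_c ≈ 1.16 d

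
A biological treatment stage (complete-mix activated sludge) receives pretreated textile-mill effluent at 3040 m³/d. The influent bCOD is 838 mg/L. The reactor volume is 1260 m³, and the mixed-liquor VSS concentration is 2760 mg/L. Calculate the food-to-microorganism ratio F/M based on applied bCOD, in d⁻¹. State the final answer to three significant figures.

F/M ≈ 0.733 d⁻¹

F/M = Q·S₀ / (V·X) = 3040 × 838 / (1260 × 2760) = 0.7326 g bCOD·(g VSS·d)⁻¹.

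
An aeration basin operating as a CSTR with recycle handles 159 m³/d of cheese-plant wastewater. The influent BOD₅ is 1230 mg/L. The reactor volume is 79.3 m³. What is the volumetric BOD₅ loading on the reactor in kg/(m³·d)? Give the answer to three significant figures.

L_v ≈ 2.47 kg BOD₅/(m³·d)

L_v = Q S₀ / V = 159 × 1230 × 10⁻³ / 79.30 = 2.466 kg/(m³·d).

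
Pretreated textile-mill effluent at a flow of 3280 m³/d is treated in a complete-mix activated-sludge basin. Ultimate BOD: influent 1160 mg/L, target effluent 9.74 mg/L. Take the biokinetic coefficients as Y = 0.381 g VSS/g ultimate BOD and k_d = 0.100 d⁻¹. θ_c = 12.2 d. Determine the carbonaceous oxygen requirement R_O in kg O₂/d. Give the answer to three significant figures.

Observed yield with endogenous decay: Y_obs = Y / (1 + k_d·θ_c) = 0.381 / (1 + 0.100 × 12.2) = 0.381 / 2.220 = 0.1716 g VSS/g ultimate BOD.
ΔS = 1160 − 9.74 = 1150 mg/L, so the substrate removal rate is 3280 × 1150/1000 = 3773 kg ultimate BOD/d.
Biomass synthesised: P_X = Y_obs × 3773 = 647.5 kg VSS/d.
R_O = Q·ΔS − 1.42 P_X = 3773 − 919.5 = 2853 kg O₂/d.

R_O ≈ 2850 kg O₂/d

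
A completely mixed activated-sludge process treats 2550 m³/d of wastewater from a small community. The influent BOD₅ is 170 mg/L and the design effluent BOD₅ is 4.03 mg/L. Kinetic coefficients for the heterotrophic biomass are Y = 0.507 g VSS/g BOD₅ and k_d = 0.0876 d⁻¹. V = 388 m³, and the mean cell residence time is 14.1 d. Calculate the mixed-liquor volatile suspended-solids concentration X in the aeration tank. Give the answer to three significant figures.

Solving the biomass balance for X: X = Y Q (S₀−S) θ_c / [V (1+k_d θ_c)] = 0.507 × 2550 × (170 − 4.03) × 14.1 / [388 × (1 + 0.0876 × 14.1)] = 3489 mg/L.

X ≈ 3490 mg/L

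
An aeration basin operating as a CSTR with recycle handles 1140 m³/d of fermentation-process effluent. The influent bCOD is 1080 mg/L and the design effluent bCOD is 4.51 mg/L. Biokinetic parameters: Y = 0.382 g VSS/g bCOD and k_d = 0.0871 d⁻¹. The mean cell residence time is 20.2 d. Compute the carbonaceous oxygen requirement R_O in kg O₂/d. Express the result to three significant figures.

R_O ≈ 985 kg O₂/d

Observed yield with endogenous decay: Y_obs = Y / (1 + k_d·θ_c) = 0.382 / (1 + 0.0871 × 20.2) = 0.382 / 2.759 = 0.1384 g VSS/g bCOD.
Mass of bCOD removed per day: Q(S₀ − S) = 1140 × 1075 g/m³ = 1226 kg/d.
Biomass synthesised: P_X = Y_obs × 1226 = 169.7 kg VSS/d.
R_O = Q·(S₀ − S) − 1.42·P_X = 1226 − 1.42 × 169.7 = 985.0 kg O₂/d.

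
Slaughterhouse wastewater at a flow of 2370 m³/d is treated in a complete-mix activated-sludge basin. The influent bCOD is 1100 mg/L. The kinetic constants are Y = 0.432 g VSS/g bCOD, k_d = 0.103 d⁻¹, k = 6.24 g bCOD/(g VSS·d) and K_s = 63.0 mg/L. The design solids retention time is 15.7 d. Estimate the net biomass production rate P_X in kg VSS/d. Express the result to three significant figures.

P_X ≈ 429 kg VSS/d

For a completely mixed reactor with recycle the Lawrence–McCarty relation gives S = K_s·(1 + k_d·θ_c) / [θ_c·(Y·k − k_d) − 1] = 63.0 × (1 + 0.103 × 15.7) / [15.7 × (0.432 × 6.24 − 0.103) − 1] = 164.9 / 39.71 = 4.153 mg/L.
Correct the yield for decay: Y_obs = Y/(1 + k_d θ_c) = 0.432 / (1 + 0.103 × 15.7) = 0.432 / 2.617 = 0.1651.
ΔS = 1100 − 4.15 = 1096 mg/L, so the substrate removal rate is 2370 × 1096/1000 = 2597 kg bCOD/d.
So the net sludge growth is P_X = 0.1651 × 2597 = 428.7 kg VSS/d.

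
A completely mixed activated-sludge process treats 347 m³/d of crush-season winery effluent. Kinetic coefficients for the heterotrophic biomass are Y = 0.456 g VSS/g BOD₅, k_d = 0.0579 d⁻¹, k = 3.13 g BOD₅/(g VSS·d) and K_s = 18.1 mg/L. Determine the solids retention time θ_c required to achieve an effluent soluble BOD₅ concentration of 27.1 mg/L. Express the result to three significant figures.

θ_c ≈ 1.25 d

At the target effluent, Y k S/(K_s+S) = 0.456×3.13×27.1/45.20 = 0.8557 d⁻¹.
1/θ_c = 0.8557 − 0.0579 = 0.7978 d⁻¹, so θ_c = 1.253 d.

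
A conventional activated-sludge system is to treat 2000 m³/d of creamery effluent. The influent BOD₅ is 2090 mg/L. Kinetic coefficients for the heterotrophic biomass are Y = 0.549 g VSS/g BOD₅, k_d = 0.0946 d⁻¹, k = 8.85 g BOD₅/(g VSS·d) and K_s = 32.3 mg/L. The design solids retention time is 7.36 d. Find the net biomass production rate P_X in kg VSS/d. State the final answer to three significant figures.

P_X ≈ 1350 kg VSS/d

From the Monod/SRT balance for a CMAS, S = K_s·(1+k_d θ_c)/[θ_c·(Y k − k_d) − 1] = 32.3 × (1 + 0.0946 × 7.36) / [7.36 × (0.549 × 8.85 − 0.0946) − 1] = 54.79 / 34.06 = 1.608 mg/L.
Correct the yield for decay: Y_obs = Y/(1 + k_d θ_c) = 0.549 / (1 + 0.0946 × 7.36) = 0.549 / 1.696 = 0.3237.
Substrate removed = Q·(S₀ − S) = 2000 m³/d × (2090 − 1.61) g/m³ = 4.18×10^6 g/d = 4177 kg/d.
P_X = Y_obs · Q(S₀ − S) = 0.3237 × 4177 = 1352 kg VSS/d.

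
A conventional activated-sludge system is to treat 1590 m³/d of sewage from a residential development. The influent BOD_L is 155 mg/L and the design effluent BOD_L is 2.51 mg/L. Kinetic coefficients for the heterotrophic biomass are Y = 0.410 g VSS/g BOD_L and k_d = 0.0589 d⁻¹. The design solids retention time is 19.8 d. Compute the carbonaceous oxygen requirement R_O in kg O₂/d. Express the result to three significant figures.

R_O ≈ 177 kg O₂/d

Correct the yield for decay: Y_obs = Y/(1 + k_d θ_c) = 0.410 / (1 + 0.0589 × 19.8) = 0.410 / 2.166 = 0.1893.
ΔS = 155 − 2.51 = 152.5 mg/L, so the substrate removal rate is 1590 × 152.5/1000 = 242.5 kg BOD_L/d.
Net sludge production P_X = 0.1893 × 242.5 = 45.89 kg VSS/d.
Carbonaceous O₂ demand = substrate oxidised − cell-mass equivalent = 242.5 − 1.42 × 45.89 = 177.3 kg O₂/d.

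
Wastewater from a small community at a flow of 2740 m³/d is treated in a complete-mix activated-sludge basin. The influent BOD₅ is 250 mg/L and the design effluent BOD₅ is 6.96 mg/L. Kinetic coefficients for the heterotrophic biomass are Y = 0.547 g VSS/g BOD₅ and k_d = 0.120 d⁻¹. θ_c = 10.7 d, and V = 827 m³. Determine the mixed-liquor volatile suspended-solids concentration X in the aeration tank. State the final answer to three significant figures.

Solving the biomass balance for X: X = Y Q (S₀−S) θ_c / [V (1+k_d θ_c)] = 0.547 × 2740 × (250 − 6.96) × 10.7 / [827 × (1 + 0.120 × 10.7)] = 2063 mg/L.

X ≈ 2060 mg/L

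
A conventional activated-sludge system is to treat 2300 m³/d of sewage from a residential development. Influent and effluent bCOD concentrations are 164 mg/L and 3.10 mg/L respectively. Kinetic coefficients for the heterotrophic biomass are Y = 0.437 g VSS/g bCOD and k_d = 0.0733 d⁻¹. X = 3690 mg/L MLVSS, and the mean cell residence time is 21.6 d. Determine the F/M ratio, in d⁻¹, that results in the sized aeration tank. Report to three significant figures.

Steady-state biomass mass balance: V·X·(1 + k_d·θ_c) = Y·Q·(S₀ − S)·θ_c, so V = 0.437 × 2300 × (164 − 3.10) × 21.6 / [3690 × (1 + 0.0733 × 21.6)] = 3.49×10^6 / 9532 = 366.5 m³.
F/M = Q·S₀ / (V·X) = 2300 × 164 / (366.5 × 3690) = 0.2789 g bCOD·(g VSS·d)⁻¹.

F/M ≈ 0.279 d⁻¹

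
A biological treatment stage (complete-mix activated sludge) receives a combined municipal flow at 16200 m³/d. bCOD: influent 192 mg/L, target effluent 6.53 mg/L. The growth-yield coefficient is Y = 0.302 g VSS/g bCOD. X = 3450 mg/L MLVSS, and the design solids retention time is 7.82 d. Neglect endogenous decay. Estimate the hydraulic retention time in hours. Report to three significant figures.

τ ≈ 3.05 h

With k_d = 0 the design equation reduces to V = Y Q (S₀−S) θ_c / X = 0.302 × 16200 × (192 − 6.53) × 7.82 / 3450 = 2057 m³.
τ = V/Q = 2057/16200 = 0.1270 d, or 3.047 h.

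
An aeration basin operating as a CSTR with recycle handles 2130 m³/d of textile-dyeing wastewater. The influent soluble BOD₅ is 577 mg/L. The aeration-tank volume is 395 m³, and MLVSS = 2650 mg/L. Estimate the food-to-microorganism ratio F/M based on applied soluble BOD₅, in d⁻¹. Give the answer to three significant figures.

F/M ≈ 1.17 d⁻¹

Food-to-microorganism ratio F/M = Q S₀ / (V X) = 2130 × 577 / (395.0 × 2650) = 1.174 d⁻¹.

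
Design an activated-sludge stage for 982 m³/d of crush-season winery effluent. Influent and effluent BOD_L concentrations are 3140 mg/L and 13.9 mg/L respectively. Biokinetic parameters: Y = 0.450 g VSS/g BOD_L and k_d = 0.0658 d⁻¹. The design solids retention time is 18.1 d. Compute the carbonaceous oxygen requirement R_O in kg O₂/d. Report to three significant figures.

The observed yield is Y_obs = Y/(1 + k_d·θ_c) = 0.450 / (1 + 0.0658 × 18.1) = 0.450 / 2.191 = 0.2054 g VSS per g BOD_L removed.
Q·(S₀ − S) = 982 × (3140 − 13.9) × 10⁻³ = 3070 kg/d removed.
Net sludge production P_X = 0.2054 × 3070 = 630.5 kg VSS/d.
Carbonaceous O₂ demand = substrate oxidised − cell-mass equivalent = 3070 − 1.42 × 630.5 = 2175 kg O₂/d.

R_O ≈ 2170 kg O₂/d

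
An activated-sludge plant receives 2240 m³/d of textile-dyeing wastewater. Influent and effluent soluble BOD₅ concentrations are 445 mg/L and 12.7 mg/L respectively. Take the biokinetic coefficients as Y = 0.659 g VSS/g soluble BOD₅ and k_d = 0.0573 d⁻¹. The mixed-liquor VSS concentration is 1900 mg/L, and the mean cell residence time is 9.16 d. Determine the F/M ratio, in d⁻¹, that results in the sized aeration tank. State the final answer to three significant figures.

F/M ≈ 0.260 d⁻¹

Rearranging the biomass balance for a CMAS with decay, V = Y·Q·ΔS·θ_c / [X·(1+k_d θ_c)] = 0.659 × 2240 × (445 − 12.7) × 9.16 / [1900 × (1 + 0.0573 × 9.16)] = 5.85×10^6 / 2897 = 2018 m³.
Food-to-microorganism ratio F/M = Q S₀ / (V X) = 2240 × 445 / (2018 × 1900) = 0.2600 d⁻¹.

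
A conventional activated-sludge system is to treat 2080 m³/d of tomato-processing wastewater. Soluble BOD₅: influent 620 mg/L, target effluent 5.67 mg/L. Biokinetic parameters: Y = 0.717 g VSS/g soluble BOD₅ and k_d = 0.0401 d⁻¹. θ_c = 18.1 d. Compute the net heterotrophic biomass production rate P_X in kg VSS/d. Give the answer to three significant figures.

P_X ≈ 531 kg VSS/d

Observed yield with endogenous decay: Y_obs = Y / (1 + k_d·θ_c) = 0.717 / (1 + 0.0401 × 18.1) = 0.717 / 1.726 = 0.4155 g VSS/g soluble BOD₅.
Substrate removed = Q·(S₀ − S) = 2080 m³/d × (620 − 5.67) g/m³ = 1.28×10^6 g/d = 1278 kg/d.
So the net sludge growth is P_X = 0.4155 × 1278 = 530.9 kg VSS/d.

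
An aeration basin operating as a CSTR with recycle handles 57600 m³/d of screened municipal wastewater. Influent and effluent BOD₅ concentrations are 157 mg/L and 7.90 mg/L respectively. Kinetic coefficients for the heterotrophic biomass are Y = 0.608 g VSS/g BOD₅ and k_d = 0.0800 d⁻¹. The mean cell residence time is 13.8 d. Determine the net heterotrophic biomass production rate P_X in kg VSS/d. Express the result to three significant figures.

Correct the yield for decay: Y_obs = Y/(1 + k_d θ_c) = 0.608 / (1 + 0.0800 × 13.8) = 0.608 / 2.104 = 0.2890.
Substrate removed = Q·(S₀ − S) = 57600 m³/d × (157 − 7.90) g/m³ = 8.59×10^6 g/d = 8588 kg/d.
Biomass produced: P_X = Y_obs·Q·ΔS = 0.2890 × 8588 ≈ 2482 kg VSS/d.

P_X ≈ 2480 kg VSS/d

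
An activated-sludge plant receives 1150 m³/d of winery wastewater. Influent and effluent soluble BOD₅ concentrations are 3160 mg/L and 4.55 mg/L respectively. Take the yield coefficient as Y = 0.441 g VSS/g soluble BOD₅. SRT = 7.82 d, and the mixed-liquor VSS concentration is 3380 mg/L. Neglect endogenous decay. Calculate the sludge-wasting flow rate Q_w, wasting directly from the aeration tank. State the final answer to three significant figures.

V·X = Y·Q·ΔS·θ_c gives V = 0.441 × 1150 × (3160 − 4.55) × 7.82 / 3380 = 3702 m³.
Wasting from the aeration tank: Q_w = V / θ_c = 3702 / 7.82 = 473.5 m³/d.

Q_w ≈ 473 m³/d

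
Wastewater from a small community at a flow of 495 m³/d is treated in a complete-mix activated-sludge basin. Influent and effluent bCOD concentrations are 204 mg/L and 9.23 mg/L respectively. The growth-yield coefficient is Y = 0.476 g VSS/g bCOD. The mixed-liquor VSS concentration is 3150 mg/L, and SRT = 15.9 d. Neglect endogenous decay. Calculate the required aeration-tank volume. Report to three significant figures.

With k_d = 0 the design equation reduces to V = Y Q (S₀−S) θ_c / X = 0.476 × 495 × (204 − 9.23) × 15.9 / 3150 = 231.6 m³.

V ≈ 232 m³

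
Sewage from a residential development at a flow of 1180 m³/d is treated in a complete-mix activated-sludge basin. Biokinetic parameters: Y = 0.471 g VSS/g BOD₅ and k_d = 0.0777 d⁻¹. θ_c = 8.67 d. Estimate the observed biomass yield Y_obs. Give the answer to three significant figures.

Y_obs ≈ 0.281 g VSS/g BOD₅

Correct the yield for decay: Y_obs = Y/(1 + k_d θ_c) = 0.471 / (1 + 0.0777 × 8.67) = 0.471 / 1.674 = 0.2814.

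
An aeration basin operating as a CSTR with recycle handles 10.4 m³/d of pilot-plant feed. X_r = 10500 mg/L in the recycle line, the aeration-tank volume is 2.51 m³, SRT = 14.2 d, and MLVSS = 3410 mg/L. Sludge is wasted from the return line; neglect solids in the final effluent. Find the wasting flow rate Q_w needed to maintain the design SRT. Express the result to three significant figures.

Q_w ≈ 0.0574 m³/d

Wasting from the return line (neglecting effluent solids): Q_w = V·X / (θ_c·X_r) = 2.510 × 3410 / (14.2 × 10500) = 0.05741 m³/d.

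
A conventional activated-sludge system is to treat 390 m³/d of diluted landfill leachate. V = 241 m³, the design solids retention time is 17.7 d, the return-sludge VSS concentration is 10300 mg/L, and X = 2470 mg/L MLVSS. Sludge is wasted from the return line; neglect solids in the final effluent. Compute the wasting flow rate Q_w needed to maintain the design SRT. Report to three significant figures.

θ_c = V·X/(Q_w·X_r) when wasting from the recycle, so Q_w = V·X/(θ_c·X_r) = 241.0 × 2470 / (17.7 × 10300) = 3.265 m³/d.

Q_w ≈ 3.27 m³/d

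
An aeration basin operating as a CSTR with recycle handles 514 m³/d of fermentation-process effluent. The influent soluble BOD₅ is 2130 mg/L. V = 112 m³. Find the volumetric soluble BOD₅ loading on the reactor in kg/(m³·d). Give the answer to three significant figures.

L_v = Q S₀ / V = 514 × 2130 × 10⁻³ / 112.0 = 9.775 kg/(m³·d).

L_v ≈ 9.78 kg soluble BOD₅/(m³·d)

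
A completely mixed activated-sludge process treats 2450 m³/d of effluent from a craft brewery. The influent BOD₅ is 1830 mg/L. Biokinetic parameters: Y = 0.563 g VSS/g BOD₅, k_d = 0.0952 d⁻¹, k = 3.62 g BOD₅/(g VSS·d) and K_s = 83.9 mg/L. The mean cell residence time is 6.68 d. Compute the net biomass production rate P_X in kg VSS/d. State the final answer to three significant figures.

Effluent substrate depends only on kinetics and SRT: S = K_s(1 + k_d θ_c) / [θ_c(Yk − k_d) − 1] = 83.9 × (1 + 0.0952 × 6.68) / [6.68 × (0.563 × 3.62 − 0.0952) − 1] = 137.3 / 11.98 = 11.46 mg/L.
The observed yield is Y_obs = Y/(1 + k_d·θ_c) = 0.563 / (1 + 0.0952 × 6.68) = 0.563 / 1.636 = 0.3441 g VSS per g BOD₅ removed.
Substrate removed = Q·(S₀ − S) = 2450 m³/d × (1830 − 11.5) g/m³ = 4.46×10^6 g/d = 4455 kg/d.
Net biomass production P_X = Y_obs × Q·(S₀ − S) = 0.3441 × 4455 = 1533 kg VSS/d.

P_X ≈ 1530 kg VSS/d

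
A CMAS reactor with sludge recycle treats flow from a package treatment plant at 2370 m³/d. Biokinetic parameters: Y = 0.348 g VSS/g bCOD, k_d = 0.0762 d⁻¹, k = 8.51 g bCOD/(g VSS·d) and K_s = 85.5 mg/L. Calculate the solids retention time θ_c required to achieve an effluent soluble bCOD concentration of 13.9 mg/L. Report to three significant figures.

From 1/θ_c = Y·k·S/(K_s + S) − k_d: Y·k·S/(K_s+S) = 0.348 × 8.51 × 13.9 / (85.5 + 13.9) = 0.4141 d⁻¹.
θ_c = 1/(μ − k_d) = 1/(0.4141 − 0.0762) = 1/0.3379 = 2.959 d.

θ_c ≈ 2.96 d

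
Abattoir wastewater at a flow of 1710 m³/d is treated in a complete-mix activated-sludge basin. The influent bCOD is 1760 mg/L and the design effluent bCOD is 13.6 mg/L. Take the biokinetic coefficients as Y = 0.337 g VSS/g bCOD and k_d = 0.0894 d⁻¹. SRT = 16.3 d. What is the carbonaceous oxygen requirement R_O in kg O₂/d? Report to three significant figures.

Y_obs = Y / (1 + k_d θ_c) = 0.337 / (1 + 0.0894 × 16.3) = 0.337 / 2.457 = 0.1371.
Q·(S₀ − S) = 1710 × (1760 − 13.6) × 10⁻³ = 2986 kg/d removed.
Net sludge production P_X = 0.1371 × 2986 = 409.6 kg VSS/d.
R_O = Q·ΔS − 1.42 P_X = 2986 − 581.6 = 2405 kg O₂/d.

R_O ≈ 2400 kg O₂/d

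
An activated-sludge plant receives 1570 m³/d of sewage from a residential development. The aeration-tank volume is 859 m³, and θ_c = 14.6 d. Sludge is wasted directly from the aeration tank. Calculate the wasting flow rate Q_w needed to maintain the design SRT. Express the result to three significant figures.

For wasting at MLVSS concentration, Q_w = V/θ_c = 859.0/14.6 = 58.84 m³/d.

Q_w ≈ 58.8 m³/d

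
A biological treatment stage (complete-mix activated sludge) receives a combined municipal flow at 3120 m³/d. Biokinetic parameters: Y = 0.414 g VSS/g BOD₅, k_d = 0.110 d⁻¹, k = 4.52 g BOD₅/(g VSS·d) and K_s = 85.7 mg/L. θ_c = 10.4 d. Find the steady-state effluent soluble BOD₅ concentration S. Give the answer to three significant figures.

S ≈ 10.6 mg/L

Effluent substrate depends only on kinetics and SRT: S = K_s(1 + k_d θ_c) / [θ_c(Yk − k_d) − 1] = 85.7 × (1 + 0.110 × 10.4) / [10.4 × (0.414 × 4.52 − 0.110) − 1] = 183.7 / 17.32 = 10.61 mg/L.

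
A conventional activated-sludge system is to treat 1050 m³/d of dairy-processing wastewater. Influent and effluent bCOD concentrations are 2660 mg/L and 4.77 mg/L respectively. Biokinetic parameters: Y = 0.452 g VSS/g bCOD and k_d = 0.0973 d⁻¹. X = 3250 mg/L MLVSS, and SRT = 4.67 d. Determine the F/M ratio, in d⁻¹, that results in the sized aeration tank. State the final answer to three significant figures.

F/M ≈ 0.690 d⁻¹

From the SRT design equation V = Y Q (S₀−S) θ_c / [X (1 + k_d θ_c)] = 0.452 × 1050 × (2660 − 4.77) × 4.67 / [3250 × (1 + 0.0973 × 4.67)] = 5.89×10^6 / 4727 = 1245 m³.
F/M = applied load / biomass = Q·S₀/(V·X) = 1050 × 2660 / (1245 × 3250) = 0.6902 d⁻¹.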